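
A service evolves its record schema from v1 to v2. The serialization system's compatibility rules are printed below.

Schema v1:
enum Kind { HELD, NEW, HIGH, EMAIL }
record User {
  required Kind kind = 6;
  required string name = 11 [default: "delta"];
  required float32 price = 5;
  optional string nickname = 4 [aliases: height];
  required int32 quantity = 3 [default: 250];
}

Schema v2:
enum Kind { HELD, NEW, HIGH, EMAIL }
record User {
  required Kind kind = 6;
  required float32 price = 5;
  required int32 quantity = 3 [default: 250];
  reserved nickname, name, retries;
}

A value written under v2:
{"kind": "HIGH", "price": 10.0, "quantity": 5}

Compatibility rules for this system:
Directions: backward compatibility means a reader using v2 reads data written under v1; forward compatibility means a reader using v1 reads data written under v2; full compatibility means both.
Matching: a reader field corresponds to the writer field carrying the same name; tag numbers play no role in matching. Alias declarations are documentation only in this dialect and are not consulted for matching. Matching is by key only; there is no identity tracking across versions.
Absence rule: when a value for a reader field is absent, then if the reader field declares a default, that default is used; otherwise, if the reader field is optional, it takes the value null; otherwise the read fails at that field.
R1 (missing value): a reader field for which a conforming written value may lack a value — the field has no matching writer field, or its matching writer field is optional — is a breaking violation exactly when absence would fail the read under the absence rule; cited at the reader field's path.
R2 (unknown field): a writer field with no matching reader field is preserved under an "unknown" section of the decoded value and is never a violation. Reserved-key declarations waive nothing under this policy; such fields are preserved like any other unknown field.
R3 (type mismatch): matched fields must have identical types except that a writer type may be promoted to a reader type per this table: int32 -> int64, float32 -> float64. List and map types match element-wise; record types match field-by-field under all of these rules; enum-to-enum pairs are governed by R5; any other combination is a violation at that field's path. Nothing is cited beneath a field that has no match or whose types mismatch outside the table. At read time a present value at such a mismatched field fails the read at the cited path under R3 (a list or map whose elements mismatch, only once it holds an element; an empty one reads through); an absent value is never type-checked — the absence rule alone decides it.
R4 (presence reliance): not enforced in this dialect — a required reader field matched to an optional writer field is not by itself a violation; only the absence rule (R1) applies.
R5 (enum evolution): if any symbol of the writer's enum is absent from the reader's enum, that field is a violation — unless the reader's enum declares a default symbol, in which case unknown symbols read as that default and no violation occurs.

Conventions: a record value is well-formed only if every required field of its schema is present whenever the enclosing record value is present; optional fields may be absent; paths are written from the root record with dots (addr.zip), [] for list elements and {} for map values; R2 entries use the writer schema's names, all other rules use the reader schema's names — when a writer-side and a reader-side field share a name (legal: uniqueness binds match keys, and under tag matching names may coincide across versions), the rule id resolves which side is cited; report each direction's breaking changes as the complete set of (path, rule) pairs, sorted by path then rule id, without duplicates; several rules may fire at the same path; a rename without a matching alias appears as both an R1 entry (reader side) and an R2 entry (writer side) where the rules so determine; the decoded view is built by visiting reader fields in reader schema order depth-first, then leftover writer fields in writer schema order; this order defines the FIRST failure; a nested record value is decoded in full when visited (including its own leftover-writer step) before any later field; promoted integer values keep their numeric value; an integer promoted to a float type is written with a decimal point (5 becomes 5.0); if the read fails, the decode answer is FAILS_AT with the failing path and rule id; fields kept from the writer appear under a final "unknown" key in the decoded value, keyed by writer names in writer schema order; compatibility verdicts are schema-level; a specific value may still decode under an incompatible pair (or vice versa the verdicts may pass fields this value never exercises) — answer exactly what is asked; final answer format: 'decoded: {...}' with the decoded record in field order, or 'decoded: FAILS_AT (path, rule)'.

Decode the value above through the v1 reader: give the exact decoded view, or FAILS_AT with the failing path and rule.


decoded: {"kind": "HIGH", "name": "delta", "price": 10.0, "nickname": null, "quantity": 5}

the writer's type comes first in each User pair
decode walk for User under reader schema v1:
  kind := "HIGH"
  name := "delta" (absent -> default)
  price := 10.0
  nickname := null (absent, optional -> null)
  quantity := 5
  => decoded: {"kind": "HIGH", "name": "delta", "price": 10.0, "nickname": null, "quantity": 5}
the other User changes do not affect what is asked:
  removed field nickname from record User (its key "nickname" joins the reserved list) -> inert under this dialect — no rule fires on User and the result does not move
  removed field name from record User (its key "name" joins the reserved list) -> inert under this dialect — no rule fires on User and the result does not move


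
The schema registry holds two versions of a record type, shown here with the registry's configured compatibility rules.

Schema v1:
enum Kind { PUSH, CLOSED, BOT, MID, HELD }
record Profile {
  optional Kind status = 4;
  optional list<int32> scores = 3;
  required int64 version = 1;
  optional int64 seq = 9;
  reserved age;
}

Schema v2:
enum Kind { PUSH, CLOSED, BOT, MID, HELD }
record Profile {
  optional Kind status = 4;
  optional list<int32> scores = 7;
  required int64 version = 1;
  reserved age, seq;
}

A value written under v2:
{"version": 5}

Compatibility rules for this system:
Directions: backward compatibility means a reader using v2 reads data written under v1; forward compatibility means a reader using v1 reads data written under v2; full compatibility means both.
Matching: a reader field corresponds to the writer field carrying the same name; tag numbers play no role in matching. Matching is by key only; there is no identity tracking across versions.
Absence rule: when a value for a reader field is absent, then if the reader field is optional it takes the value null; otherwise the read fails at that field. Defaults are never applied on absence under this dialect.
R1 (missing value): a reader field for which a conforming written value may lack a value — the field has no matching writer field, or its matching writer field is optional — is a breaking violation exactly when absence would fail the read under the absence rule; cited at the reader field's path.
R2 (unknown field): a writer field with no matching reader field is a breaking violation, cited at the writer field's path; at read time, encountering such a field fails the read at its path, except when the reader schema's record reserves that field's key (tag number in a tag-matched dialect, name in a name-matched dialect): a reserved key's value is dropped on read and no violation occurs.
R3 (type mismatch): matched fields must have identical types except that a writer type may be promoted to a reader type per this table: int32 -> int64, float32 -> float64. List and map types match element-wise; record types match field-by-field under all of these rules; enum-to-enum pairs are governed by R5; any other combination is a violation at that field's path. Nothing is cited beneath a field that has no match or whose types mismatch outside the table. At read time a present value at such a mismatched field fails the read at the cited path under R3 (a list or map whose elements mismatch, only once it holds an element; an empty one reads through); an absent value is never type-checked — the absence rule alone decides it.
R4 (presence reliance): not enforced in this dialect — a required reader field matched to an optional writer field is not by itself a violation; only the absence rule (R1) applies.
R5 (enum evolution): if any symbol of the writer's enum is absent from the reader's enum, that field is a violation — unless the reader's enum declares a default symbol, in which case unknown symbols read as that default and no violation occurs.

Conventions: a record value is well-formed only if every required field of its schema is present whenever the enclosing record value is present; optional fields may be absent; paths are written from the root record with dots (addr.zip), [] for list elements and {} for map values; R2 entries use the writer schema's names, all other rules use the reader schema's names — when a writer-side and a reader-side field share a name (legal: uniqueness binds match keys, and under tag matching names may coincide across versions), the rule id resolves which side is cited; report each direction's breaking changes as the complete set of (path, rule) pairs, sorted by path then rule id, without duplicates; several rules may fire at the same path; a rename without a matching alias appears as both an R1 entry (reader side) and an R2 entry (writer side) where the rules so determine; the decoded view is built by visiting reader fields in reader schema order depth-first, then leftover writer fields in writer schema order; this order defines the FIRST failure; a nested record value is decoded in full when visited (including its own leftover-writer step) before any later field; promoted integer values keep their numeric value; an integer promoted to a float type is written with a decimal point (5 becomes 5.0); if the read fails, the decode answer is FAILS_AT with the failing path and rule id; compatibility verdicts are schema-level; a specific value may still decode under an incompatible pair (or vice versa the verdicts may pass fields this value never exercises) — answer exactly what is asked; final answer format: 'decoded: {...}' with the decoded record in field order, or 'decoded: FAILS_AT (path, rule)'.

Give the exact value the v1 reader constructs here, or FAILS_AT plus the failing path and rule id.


decoded: {"status": null, "scores": null, "version": 5, "seq": null}

in Profile below, arrows point writer -> reader
migrating the Profile value to v1:
  status := null (absent, optional -> null)
  scores := null (absent, optional -> null)
  version := 5
  seq := null (absent, optional -> null)
  => decoded: {"status": null, "scores": null, "version": 5, "seq": null}
ruling out the remaining Profile differences:
  field scores in record Profile: tag 3 changed to 7 -> inert under this dialect — no rule fires on Profile and the result does not move
  removed field seq from record Profile (its key "seq" joins the reserved list) -> inert under this dialect — no rule fires on Profile and the result does not move


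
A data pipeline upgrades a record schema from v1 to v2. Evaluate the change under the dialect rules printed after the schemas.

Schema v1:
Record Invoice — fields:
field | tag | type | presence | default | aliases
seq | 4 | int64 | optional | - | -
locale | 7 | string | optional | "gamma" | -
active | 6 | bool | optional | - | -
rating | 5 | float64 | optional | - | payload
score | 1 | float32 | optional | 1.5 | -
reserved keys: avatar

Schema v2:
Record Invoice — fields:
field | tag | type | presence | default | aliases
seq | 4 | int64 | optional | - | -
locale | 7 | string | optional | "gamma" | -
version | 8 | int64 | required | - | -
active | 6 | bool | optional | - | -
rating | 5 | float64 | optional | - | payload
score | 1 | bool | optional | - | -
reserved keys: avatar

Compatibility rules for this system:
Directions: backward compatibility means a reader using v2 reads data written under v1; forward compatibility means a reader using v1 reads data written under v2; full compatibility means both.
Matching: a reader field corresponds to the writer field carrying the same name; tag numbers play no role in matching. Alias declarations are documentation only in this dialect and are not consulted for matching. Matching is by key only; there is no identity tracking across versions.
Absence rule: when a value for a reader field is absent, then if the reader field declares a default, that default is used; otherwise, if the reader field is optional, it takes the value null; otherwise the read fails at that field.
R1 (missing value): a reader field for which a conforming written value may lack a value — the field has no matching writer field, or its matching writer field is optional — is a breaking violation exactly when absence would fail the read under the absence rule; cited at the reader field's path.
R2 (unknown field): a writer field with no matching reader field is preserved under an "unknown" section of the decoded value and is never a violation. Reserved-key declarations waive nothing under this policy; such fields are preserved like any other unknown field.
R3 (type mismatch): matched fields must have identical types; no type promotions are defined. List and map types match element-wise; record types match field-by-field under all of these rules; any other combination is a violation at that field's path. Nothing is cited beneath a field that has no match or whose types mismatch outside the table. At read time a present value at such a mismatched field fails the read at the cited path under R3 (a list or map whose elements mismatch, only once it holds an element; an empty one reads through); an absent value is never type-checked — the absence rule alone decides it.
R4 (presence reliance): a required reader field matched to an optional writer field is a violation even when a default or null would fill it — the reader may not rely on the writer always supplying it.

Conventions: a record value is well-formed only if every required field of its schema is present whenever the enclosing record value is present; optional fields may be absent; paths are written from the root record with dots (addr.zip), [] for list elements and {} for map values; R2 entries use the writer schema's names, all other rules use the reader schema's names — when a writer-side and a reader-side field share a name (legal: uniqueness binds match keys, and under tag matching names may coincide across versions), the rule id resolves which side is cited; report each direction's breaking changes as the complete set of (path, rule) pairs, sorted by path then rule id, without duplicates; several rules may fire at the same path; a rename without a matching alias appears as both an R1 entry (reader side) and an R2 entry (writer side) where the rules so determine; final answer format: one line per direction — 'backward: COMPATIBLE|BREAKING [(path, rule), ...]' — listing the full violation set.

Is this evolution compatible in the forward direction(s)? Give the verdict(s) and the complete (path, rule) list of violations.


forward: BREAKING [(score, R3)]

the writer's type comes first in each Invoice pair
forward analysis of Invoice with v1 as reader and v2 as writer:
  int64 -> int64, writer optional: seq aligns to seq
  string -> string, writer optional: locale aligns to locale
  bool -> bool, writer optional: active aligns to active
  float64 -> float64, writer optional: rating aligns to rating
  bool -> float32, writer optional: score aligns to score
  writer version: unknown to reader
  rule R3 violated at score
  => 1 violation(s): forward is BREAKING for Invoice
checking off the Invoice differences that do not matter here:
  added field version to record Invoice: required int64, tag 8 (in v2 it sits immediately before active) -> affects backward compatibility only, which is not asked


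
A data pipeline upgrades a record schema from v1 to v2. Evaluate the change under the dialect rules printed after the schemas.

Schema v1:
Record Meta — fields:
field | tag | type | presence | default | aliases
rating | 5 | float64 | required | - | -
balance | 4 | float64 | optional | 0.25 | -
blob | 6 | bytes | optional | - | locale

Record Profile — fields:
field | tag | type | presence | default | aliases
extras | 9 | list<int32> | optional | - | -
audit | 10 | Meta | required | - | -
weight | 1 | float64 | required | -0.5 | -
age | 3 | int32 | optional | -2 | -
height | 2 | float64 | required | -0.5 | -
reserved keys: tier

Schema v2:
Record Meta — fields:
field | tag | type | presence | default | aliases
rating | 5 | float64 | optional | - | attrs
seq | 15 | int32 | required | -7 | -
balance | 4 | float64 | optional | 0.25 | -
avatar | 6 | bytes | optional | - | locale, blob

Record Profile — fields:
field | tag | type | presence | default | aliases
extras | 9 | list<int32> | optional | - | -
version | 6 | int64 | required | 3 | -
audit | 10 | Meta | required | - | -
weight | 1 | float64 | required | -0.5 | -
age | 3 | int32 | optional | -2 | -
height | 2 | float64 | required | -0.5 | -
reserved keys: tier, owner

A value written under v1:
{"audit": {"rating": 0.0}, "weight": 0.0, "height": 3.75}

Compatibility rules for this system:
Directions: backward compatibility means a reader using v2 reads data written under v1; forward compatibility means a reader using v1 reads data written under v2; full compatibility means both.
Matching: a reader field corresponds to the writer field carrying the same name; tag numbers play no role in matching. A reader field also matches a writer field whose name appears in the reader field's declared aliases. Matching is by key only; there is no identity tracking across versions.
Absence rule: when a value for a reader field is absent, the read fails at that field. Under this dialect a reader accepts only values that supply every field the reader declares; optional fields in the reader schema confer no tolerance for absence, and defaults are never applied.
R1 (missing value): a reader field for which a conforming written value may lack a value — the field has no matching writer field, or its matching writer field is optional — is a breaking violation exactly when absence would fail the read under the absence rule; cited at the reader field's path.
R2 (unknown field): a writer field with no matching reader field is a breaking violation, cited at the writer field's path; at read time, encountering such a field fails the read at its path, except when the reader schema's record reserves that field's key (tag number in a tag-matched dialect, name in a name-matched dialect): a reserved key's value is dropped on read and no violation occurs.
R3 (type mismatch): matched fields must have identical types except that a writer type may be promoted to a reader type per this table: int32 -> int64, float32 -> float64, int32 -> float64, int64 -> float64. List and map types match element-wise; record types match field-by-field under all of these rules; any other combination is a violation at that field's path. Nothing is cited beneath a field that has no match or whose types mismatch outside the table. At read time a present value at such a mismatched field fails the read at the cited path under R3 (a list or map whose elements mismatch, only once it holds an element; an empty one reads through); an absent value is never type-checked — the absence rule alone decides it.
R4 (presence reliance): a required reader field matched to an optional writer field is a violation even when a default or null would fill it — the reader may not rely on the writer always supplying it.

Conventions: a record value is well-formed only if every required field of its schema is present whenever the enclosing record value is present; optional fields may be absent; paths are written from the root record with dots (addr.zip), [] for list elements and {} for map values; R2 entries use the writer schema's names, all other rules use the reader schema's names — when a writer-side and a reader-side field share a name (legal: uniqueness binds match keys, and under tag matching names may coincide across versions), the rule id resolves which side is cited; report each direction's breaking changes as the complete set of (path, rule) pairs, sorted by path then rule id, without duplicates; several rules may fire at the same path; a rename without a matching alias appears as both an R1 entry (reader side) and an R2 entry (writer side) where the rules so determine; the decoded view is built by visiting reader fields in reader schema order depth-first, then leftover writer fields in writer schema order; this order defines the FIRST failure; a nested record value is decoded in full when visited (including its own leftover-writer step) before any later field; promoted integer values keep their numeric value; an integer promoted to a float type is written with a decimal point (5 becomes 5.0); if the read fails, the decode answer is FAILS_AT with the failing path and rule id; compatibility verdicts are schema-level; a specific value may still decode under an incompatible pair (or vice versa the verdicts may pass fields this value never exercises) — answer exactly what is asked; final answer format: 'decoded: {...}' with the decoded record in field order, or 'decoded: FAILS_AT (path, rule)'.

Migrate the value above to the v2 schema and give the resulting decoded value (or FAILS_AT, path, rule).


decoded: FAILS_AT (extras, R1)

arrows below run writer -> reader for Profile
decode (reader v2):
  read fails at extras under R1 (no fill)
  => FAILS_AT (extras, R1)
the rest of the Profile diff is inert for this question:
  renamed field blob to avatar in record Meta (alias blob declared on the renamed field) -> matters for Profile compatibility verdicts, not for this value's decode
  added field version to record Profile: required int64, tag 6, default 3 (in v2 it sits immediately before audit) -> matters for Profile compatibility verdicts, not for this value's decode
  field rating in record Meta: required changed to optional -> matters for Profile compatibility verdicts, not for this value's decode
  added field seq to record Meta: required int32, tag 15, default -7 (in v2 it sits immediately before balance) -> matters for Profile compatibility verdicts, not for this value's decode


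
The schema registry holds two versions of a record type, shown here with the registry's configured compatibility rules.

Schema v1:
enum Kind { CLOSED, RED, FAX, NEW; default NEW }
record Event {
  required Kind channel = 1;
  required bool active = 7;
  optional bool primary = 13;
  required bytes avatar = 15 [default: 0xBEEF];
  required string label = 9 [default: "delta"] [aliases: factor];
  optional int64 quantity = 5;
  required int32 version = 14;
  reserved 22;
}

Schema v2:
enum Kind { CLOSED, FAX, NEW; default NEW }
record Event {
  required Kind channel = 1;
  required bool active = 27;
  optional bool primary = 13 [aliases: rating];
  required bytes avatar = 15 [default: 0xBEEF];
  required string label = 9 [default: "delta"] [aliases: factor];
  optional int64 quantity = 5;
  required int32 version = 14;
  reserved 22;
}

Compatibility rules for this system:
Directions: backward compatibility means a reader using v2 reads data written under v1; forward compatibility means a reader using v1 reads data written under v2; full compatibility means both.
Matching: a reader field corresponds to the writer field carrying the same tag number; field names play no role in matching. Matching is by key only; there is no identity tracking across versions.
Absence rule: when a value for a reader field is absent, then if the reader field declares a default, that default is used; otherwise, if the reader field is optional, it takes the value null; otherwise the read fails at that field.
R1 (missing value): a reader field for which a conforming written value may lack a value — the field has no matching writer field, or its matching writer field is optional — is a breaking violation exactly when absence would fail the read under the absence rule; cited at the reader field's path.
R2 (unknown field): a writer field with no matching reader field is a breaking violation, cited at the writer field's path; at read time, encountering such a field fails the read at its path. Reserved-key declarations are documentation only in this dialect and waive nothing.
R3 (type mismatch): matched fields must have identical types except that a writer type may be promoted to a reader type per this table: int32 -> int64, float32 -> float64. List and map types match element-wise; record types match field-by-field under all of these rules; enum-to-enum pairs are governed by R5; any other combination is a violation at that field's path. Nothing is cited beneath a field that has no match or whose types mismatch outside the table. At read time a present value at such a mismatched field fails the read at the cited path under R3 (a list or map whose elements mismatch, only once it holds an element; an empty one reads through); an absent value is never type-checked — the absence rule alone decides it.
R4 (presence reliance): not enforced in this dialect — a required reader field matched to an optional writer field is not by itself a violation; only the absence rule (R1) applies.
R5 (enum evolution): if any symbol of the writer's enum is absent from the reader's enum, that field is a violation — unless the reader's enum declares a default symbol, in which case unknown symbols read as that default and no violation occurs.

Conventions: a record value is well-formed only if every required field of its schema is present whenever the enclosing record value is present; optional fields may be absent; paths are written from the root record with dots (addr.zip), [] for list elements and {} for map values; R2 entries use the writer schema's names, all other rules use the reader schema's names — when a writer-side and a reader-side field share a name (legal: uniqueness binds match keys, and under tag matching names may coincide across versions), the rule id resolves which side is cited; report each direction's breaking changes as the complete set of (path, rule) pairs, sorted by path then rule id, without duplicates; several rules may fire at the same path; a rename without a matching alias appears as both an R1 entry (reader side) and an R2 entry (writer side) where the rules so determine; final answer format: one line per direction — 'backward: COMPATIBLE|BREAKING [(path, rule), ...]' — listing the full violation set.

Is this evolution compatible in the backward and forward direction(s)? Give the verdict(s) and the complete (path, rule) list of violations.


in Event below, arrows point writer -> reader
backward pass over Event, reader schema v2, writer schema v1:
  channel: paired with writer channel (Kind -> Kind; writer required)
  active: no writer match
  primary: paired with writer primary (bool -> bool; writer optional)
  avatar: paired with writer avatar (bytes -> bytes; writer required)
  label: paired with writer label (string -> string; writer required)
  quantity: paired with writer quantity (int64 -> int64; writer optional)
  version: paired with writer version (int32 -> int32; writer required)
  writer field active has no reader counterpart
  violation R1 at active
  violation R2 at active
  backward on Event therefore BREAKING (2)
forward pass over Event, reader schema v1, writer schema v2:
  channel: paired with writer channel (Kind -> Kind; writer required)
  active: no writer match
  primary: paired with writer primary (bool -> bool; writer optional)
  avatar: paired with writer avatar (bytes -> bytes; writer required)
  label: paired with writer label (string -> string; writer required)
  quantity: paired with writer quantity (int64 -> int64; writer optional)
  version: paired with writer version (int32 -> int32; writer required)
  writer field active has no reader counterpart
  violation R1 at active
  violation R2 at active
  forward on Event therefore BREAKING (2)

backward: BREAKING [(active, R1), (active, R2)]; forward: BREAKING [(active, R1), (active, R2)]


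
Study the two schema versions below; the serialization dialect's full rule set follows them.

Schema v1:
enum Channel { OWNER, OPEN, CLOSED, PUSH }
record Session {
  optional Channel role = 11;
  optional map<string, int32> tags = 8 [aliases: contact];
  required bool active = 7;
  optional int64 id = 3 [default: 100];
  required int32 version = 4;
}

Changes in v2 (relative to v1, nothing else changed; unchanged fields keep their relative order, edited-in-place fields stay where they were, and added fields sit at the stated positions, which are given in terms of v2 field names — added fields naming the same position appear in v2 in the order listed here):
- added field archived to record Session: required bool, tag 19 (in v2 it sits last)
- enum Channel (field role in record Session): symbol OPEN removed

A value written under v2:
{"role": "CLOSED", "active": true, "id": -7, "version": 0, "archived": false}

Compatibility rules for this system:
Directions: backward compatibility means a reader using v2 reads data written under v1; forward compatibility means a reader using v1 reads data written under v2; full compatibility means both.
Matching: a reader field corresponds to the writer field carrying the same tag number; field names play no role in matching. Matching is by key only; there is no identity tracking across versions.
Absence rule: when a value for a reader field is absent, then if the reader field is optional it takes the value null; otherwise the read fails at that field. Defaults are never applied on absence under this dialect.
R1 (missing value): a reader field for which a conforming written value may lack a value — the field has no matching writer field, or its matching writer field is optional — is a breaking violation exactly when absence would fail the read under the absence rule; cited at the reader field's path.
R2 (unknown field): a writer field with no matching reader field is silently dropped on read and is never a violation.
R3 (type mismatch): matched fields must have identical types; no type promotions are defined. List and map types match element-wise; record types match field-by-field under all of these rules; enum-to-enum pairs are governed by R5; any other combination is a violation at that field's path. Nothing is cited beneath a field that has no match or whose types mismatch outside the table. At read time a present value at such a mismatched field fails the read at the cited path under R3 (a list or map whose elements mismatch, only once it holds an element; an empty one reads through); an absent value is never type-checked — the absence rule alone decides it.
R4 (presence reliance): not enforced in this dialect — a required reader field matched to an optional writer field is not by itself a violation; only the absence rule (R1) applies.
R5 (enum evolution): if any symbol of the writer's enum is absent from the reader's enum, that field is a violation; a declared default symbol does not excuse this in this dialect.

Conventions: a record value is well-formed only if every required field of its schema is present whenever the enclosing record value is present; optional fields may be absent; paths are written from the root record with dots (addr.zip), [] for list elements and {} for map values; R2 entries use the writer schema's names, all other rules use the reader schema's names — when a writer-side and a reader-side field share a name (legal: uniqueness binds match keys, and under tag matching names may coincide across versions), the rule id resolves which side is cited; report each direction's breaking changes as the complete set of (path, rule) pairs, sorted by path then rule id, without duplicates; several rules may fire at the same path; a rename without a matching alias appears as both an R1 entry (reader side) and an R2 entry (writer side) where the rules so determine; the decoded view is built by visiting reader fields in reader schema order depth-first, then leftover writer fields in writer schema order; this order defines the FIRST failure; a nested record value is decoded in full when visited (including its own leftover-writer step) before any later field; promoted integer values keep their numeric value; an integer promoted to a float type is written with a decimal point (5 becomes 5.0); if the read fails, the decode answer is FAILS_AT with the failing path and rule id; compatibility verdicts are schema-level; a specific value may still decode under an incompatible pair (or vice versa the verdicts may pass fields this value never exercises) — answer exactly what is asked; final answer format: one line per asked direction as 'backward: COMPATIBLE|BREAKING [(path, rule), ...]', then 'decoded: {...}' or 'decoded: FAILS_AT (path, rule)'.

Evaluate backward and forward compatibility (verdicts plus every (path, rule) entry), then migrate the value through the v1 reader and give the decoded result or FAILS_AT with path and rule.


each type pair in Session: writer, then reader
backward on Session — v2 reading data written by v1:
  writer optional, Channel -> Channel: reader role maps from writer role
  writer optional, map<string, int32> -> map<string, int32>: reader tags maps from writer tags
  writer required, bool -> bool: reader active maps from writer active
  writer optional, int64 -> int64: reader id maps from writer id
  writer required, int32 -> int32: reader version maps from writer version
  archived has no writer counterpart
  breaking: (archived, R1)
  breaking: (role, R5)
  backward on Session therefore BREAKING (2)
forward on Session — v1 reading data written by v2:
  writer optional, Channel -> Channel: reader role maps from writer role
  writer optional, map<string, int32> -> map<string, int32>: reader tags maps from writer tags
  writer required, bool -> bool: reader active maps from writer active
  writer optional, int64 -> int64: reader id maps from writer id
  writer required, int32 -> int32: reader version maps from writer version
  writer archived: unknown to reader
  => no violations; forward on Session: COMPATIBLE
migrating the Session value to v1:
  role := "CLOSED"
  tags := null (missing; optional => null)
  active := true
  id := -7
  version := 0
  writer archived: no reader field; dropped
  => decoded: {"role": "CLOSED", "tags": null, "active": true, "id": -7, "version": 0}

backward: BREAKING [(archived, R1), (role, R5)]; forward: COMPATIBLE []; decoded: {"role": "CLOSED", "tags": null, "active": true, "id": -7, "version": 0}


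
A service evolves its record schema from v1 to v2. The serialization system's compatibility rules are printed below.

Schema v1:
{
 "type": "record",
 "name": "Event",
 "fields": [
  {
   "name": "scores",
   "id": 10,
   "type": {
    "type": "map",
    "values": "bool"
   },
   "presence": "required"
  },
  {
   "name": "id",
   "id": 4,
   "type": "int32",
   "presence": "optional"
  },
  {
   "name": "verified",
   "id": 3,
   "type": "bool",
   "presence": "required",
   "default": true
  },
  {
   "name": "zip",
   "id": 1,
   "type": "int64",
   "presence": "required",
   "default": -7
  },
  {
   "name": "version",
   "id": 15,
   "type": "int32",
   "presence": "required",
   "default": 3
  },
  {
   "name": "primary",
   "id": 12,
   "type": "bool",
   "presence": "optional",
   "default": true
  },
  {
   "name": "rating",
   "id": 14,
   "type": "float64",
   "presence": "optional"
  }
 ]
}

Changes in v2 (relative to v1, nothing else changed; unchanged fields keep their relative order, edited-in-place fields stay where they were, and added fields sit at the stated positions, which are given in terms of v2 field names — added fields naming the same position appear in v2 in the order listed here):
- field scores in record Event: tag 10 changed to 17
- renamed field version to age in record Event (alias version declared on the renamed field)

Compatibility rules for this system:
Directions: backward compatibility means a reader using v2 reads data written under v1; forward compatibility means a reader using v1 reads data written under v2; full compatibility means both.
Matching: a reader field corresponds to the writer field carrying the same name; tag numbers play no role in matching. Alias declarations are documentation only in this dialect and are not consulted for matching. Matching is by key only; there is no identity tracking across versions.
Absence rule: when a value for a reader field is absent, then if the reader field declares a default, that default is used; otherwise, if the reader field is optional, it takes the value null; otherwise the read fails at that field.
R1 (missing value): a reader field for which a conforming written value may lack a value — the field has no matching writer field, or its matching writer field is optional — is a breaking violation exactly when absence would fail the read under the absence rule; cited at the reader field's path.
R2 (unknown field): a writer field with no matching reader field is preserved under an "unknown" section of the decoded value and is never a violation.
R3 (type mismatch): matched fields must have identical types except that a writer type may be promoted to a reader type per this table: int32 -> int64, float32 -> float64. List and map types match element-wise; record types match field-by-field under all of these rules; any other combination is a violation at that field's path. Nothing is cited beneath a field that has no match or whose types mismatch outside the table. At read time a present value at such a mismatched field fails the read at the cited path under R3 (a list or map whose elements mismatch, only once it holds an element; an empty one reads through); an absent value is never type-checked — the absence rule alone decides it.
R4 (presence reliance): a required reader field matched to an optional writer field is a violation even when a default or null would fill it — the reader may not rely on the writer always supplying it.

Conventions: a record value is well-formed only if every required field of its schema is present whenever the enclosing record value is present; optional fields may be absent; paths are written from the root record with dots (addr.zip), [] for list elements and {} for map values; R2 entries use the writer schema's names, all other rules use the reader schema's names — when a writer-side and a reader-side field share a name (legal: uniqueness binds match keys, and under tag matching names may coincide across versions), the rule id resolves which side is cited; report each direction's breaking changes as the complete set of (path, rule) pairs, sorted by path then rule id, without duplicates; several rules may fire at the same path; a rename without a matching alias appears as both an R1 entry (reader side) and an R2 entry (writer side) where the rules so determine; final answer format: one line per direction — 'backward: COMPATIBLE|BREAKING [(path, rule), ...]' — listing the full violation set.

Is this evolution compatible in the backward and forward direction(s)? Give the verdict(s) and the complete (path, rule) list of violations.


backward: COMPATIBLE []; forward: COMPATIBLE []

arrows below run writer -> reader for Event
backward on Event — v2 reading data written by v1:
  scores: map<string, bool> -> map<string, bool>, writer required; from scores
  id: int32 -> int32, writer optional; from id
  verified: bool -> bool, writer required; from verified
  zip: int64 -> int64, writer required; from zip
  age: no writer-side match
  primary: bool -> bool, writer optional; from primary
  rating: float64 -> float64, writer optional; from rating
  writer field version has no reader counterpart
  => backward: COMPATIBLE
forward on Event — v1 reading data written by v2:
  scores: map<string, bool> -> map<string, bool>, writer required; from scores
  id: int32 -> int32, writer optional; from id
  verified: bool -> bool, writer required; from verified
  zip: int64 -> int64, writer required; from zip
  version: no writer-side match
  primary: bool -> bool, writer optional; from primary
  rating: float64 -> float64, writer optional; from rating
  writer field age has no reader counterpart
  => forward: COMPATIBLE
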